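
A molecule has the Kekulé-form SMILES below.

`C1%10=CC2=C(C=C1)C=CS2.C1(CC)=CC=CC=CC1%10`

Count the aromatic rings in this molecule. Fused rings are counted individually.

2

The SMILES encodes a six-membered carbon ring with three alternating C=C double bonds, fused to a five-membered ring containing one sulfur and two C=C double bonds; a seven-membered carbon ring with three C=C double bonds and one sp³ carbon.
The fused 6/5-membered bicyclic (with one sulfur) is a single π system with 9 sp² atoms and 10 π electrons from ring double bonds plus a heteroatom lone pair. 10 = 4(2)+2, so the system is aromatic and both rings count as aromatic (benzothiophene).
The 7-membered ring has one sp³ carbon, so it is not fully conjugated — not aromatic (cycloheptatriene).
2 of the 3 rings are aromatic. Total: 2.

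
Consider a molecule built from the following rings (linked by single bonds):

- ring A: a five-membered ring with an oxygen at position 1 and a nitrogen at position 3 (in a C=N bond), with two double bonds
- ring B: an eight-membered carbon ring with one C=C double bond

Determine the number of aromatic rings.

Ring A is fully conjugated (every ring atom contributes a p orbital); 2 ring double bonds (4 π electrons) plus a heteroatom lone pair (2) give 6 π electrons. That satisfies 4n+2 with n=1, so ring A is aromatic (oxazole).
Ring B has six sp³ carbons, so it is not fully conjugated — not aromatic (cyclooctene).
Aromatic: A. Total: 1.

1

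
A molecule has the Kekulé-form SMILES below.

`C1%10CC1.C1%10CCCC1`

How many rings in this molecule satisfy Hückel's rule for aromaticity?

The SMILES encodes a three-membered saturated carbon ring; a five-membered saturated carbon ring.
The 3-membered ring has only sp³ atoms, so it is not fully conjugated — not aromatic (cyclopropane).
The 5-membered ring has only sp³ atoms, so it is not fully conjugated — not aromatic (cyclopentane).
None of the rings are aromatic. Total: 0.

0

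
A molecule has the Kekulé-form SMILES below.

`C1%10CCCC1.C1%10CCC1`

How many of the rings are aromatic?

0

The SMILES encodes a five-membered saturated carbon ring; a four-membered saturated carbon ring.
The 5-membered ring has only sp³ atoms, so it is not fully conjugated — not aromatic (cyclopentane).
The 4-membered ring has only sp³ atoms, so it is not fully conjugated — not aromatic (cyclobutane).
None of the rings are aromatic. Total: 0.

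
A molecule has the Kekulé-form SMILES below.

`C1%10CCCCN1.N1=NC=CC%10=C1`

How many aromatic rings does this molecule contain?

The SMILES encodes a six-membered saturated ring of five carbons and one N–H nitrogen; a six-membered ring with two adjacent nitrogens and three alternating double bonds.
The 6-membered ring with one N–H has only sp³ atoms, so it is not fully conjugated — not aromatic (piperidine).
The 6-membered ring with two nitrogens (1,2) has a continuous p-orbital overlap around the ring; 3 ring double bonds give 6 π electrons. 6 = 4(1)+2, so it is aromatic (pyridazine).
1 of the 2 rings is aromatic. Total: 1.

1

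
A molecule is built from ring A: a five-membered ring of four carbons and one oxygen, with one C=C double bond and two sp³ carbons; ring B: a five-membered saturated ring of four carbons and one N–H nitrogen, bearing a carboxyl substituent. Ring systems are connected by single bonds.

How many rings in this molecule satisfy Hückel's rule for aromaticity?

Ring A has two sp³ carbons, so it is not fully conjugated — not aromatic (2,3-dihydrofuran).
Ring B has only sp³ atoms, so it is not fully conjugated — not aromatic (pyrrolidine).
No ring is aromatic. Total: 0.

0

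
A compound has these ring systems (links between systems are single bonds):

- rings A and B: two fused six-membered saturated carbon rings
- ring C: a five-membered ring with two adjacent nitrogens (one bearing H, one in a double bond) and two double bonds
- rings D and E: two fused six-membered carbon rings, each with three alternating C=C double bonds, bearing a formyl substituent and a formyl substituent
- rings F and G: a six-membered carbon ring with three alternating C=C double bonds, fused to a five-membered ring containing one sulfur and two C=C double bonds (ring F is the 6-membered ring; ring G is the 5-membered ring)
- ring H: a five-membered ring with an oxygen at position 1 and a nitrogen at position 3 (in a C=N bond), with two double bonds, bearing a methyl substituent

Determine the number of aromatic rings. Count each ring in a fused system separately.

6

Ring A has only sp³ atoms, so it is not fully conjugated — not aromatic (cyclohexane ring).
Ring B has only sp³ atoms, so it is not fully conjugated — not aromatic (cyclohexane ring).
Ring C has a continuous p-orbital overlap around the ring; 2 ring double bonds (4 π electrons) plus a heteroatom lone pair (2) give 6 π electrons. Since 6 = 4n+2 (n=1), ring C is aromatic (pyrazole).
Rings D and E form a fused bicyclic system with 10 sp² atoms and 10 π electrons from ring double bonds. 10 = 4(2)+2, so the system is aromatic and both rings count as aromatic (naphthalene).
Rings F and G form a fused bicyclic system (with one sulfur) with 9 sp² atoms and 10 π electrons from ring double bonds plus a heteroatom lone pair. 10 = 4(2)+2, so the system is aromatic and both rings count as aromatic (benzothiophene).
Ring H has a continuous p-orbital overlap around the ring; 2 ring double bonds (4 π electrons) plus a heteroatom lone pair (2) give 6 π electrons. 6 = 4(1)+2, so ring H is aromatic (oxazole).
Aromatic: C, D, E, F, G, H. Total: 6.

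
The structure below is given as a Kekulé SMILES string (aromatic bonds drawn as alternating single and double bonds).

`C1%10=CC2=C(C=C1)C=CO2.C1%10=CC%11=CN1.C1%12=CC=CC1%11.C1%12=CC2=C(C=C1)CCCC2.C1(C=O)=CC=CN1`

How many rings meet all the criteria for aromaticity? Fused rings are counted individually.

The SMILES encodes a six-membered carbon ring with three alternating C=C double bonds, fused to a five-membered ring containing one oxygen and two C=C double bonds; a five-membered ring of four carbons and one nitrogen bearing a hydrogen, with two C=C double bonds; a five-membered carbon ring with two conjugated C=C double bonds and one sp³ carbon; a six-membered carbon ring with three alternating C=C double bonds, fused to a saturated six-membered carbon ring; a five-membered ring of four carbons and one nitrogen bearing a hydrogen, with two C=C double bonds.
The fused 6/5-membered bicyclic (with one oxygen) is a single π system with 9 sp² atoms and 10 π electrons from ring double bonds plus a heteroatom lone pair. 10 = 4(2)+2, so the system is aromatic and both rings count as aromatic (benzofuran).
The 5-membered ring with one N–H is planar and fully conjugated; 2 ring double bonds (4 π electrons) plus a heteroatom lone pair (2) give 6 π electrons. That satisfies 4n+2 with n=1, so it is aromatic (pyrrole).
The 5-membered ring has one sp³ carbon, so it is not fully conjugated — not aromatic (cyclopentadiene).
The 6-membered ring is fully conjugated (every ring atom contributes a p orbital); 3 ring double bonds give 6 π electrons. Since 6 = 4n+2 (n=1), it is aromatic (benzene ring).
The second 6-membered ring has four sp³ carbons, so it is not fully conjugated — not aromatic (cyclohexane ring).
The second 5-membered ring with one N–H has a continuous p-orbital overlap around the ring; 2 ring double bonds (4 π electrons) plus a heteroatom lone pair (2) give 6 π electrons. 6 = 4(1)+2, so it is aromatic (pyrrole).
5 of the 7 rings are aromatic. Total: 5.

5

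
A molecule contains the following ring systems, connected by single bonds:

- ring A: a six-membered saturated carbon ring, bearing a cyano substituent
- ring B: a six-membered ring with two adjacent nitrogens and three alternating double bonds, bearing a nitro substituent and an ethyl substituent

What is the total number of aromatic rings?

Ring A has only sp³ atoms, so it is not fully conjugated — not aromatic (cyclohexane).
Ring B has a continuous p-orbital overlap around the ring; 3 ring double bonds give 6 π electrons. Since 6 = 4n+2 (n=1), ring B is aromatic (pyridazine).
Aromatic: B. Total: 1.

1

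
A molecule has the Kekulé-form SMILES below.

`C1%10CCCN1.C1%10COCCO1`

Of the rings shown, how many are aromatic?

The SMILES encodes a five-membered saturated ring of four carbons and one N–H nitrogen; a six-membered saturated ring with oxygens at positions 1 and 4.
The 5-membered ring with one N–H has only sp³ atoms, so it is not fully conjugated — not aromatic (pyrrolidine).
The 6-membered ring with two oxygens (1,4) has only sp³ atoms, so it is not fully conjugated — not aromatic (1,4-dioxane).
None of the rings are aromatic. Total: 0.

0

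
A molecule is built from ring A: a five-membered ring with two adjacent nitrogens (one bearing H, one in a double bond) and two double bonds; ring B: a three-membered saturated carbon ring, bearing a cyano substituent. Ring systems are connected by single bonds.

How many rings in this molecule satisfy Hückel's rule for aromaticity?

1

Ring A is fully conjugated (every ring atom contributes a p orbital); 2 ring double bonds (4 π electrons) plus a heteroatom lone pair (2) give 6 π electrons. Since 6 = 4n+2 (n=1), ring A is aromatic (pyrazole).
Ring B has only sp³ atoms, so it is not fully conjugated — not aromatic (cyclopropane).
Aromatic: A. Total: 1.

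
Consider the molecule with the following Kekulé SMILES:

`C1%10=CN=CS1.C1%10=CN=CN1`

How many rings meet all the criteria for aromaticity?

The SMILES encodes a five-membered ring with a sulfur at position 1 and a nitrogen at position 3 (in a C=N bond), with two double bonds; a five-membered ring with nitrogens at positions 1 and 3 (one bearing H, one in a C=N bond) and two double bonds.
The 5-membered ring with one sulfur and one =N– has a continuous p-orbital overlap around the ring; 2 ring double bonds (4 π electrons) plus a heteroatom lone pair (2) give 6 π electrons. 6 = 4(1)+2, so it is aromatic (thiazole).
The 5-membered ring with two nitrogens (one N–H, one =N–) has a continuous p-orbital overlap around the ring; 2 ring double bonds (4 π electrons) plus a heteroatom lone pair (2) give 6 π electrons. That satisfies 4n+2 with n=1, so it is aromatic (imidazole).
2 of the 2 rings are aromatic. Total: 2.

2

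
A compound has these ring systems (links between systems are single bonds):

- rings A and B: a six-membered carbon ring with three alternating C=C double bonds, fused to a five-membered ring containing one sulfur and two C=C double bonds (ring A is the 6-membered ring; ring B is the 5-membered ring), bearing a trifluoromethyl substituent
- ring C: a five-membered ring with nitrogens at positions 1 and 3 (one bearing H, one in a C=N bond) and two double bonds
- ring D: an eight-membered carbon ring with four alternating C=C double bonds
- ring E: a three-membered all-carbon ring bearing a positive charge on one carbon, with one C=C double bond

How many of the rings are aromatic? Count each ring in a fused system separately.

Rings A and B form a fused bicyclic system (with one sulfur) with 9 sp² atoms and 10 π electrons from ring double bonds plus a heteroatom lone pair. 10 = 4(2)+2, so the system is aromatic and both rings count as aromatic (benzothiophene).
Ring C is planar and fully conjugated; 2 ring double bonds (4 π electrons) plus a heteroatom lone pair (2) give 6 π electrons. 6 = 4(1)+2, so ring C is aromatic (imidazole).
Ring D has only sp² ring atoms; a planar conformation would have a fully conjugated π system of 8 electrons. But 8 = 4(2), which is 4n not 4n+2, so ring D is not aromatic (cyclooctatetraene) — cyclooctatetraene distorts into a non-planar tub to avoid antiaromaticity.
Ring E is planar and fully conjugated; 1 ring double bond (2 π electrons) plus the carbocation's empty p orbital (0, but keeps the ring conjugated) give 2 π electrons. That satisfies 4n+2 with n=0, so ring E is aromatic (cyclopropenyl cation).
Aromatic: A, B, C, E. Total: 4.

4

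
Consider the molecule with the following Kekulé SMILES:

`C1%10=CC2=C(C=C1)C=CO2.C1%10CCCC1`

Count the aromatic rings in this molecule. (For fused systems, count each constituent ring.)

The SMILES encodes a six-membered carbon ring with three alternating C=C double bonds, fused to a five-membered ring containing one oxygen and two C=C double bonds; a five-membered saturated carbon ring.
The fused 6/5-membered bicyclic (with one oxygen) is a single π system with 9 sp² atoms and 10 π electrons from ring double bonds plus a heteroatom lone pair. 10 = 4(2)+2, so the system is aromatic and both rings count as aromatic (benzofuran).
The 5-membered ring has only sp³ atoms, so it is not fully conjugated — not aromatic (cyclopentane).
2 of the 3 rings are aromatic. Total: 2.

2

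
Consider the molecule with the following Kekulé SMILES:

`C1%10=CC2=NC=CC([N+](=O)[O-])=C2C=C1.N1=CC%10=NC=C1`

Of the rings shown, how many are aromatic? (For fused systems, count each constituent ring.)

The SMILES encodes two fused six-membered rings, each with three alternating double bonds; one ring is all carbon and the other has one ring nitrogen; a six-membered ring with nitrogens at positions 1 and 4 and three alternating double bonds.
The fused 6/6-membered bicyclic (with one nitrogen) is a single π system with 10 sp² atoms and 10 π electrons from ring double bonds. 10 = 4(2)+2, so the system is aromatic and both rings count as aromatic (quinoline).
The 6-membered ring with two nitrogens (1,4) is planar and fully conjugated; 3 ring double bonds give 6 π electrons. 6 = 4(1)+2, so it is aromatic (pyrazine).
3 of the 3 rings are aromatic. Total: 3.

3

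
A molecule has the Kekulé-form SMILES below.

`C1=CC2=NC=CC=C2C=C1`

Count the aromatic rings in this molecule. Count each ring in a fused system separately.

The SMILES encodes two fused six-membered rings, each with three alternating double bonds; one ring is all carbon and the other has one ring nitrogen.
The fused 6/6-membered bicyclic (with one nitrogen) is a single π system with 10 sp² atoms and 10 π electrons from ring double bonds. 10 = 4(2)+2, so the system is aromatic and both rings count as aromatic (quinoline).
2 of the 2 rings are aromatic. Total: 2.

2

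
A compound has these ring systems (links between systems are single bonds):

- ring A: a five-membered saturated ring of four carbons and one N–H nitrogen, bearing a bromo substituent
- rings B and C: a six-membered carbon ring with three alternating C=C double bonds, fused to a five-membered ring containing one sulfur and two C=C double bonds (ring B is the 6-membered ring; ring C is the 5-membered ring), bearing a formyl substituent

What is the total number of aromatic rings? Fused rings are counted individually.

2

Ring A has only sp³ atoms, so it is not fully conjugated — not aromatic (pyrrolidine).
Rings B and C form a fused bicyclic system (with one sulfur) with 9 sp² atoms and 10 π electrons from ring double bonds plus a heteroatom lone pair. 10 = 4(2)+2, so the system is aromatic and both rings count as aromatic (benzothiophene).
Aromatic: B, C. Total: 2.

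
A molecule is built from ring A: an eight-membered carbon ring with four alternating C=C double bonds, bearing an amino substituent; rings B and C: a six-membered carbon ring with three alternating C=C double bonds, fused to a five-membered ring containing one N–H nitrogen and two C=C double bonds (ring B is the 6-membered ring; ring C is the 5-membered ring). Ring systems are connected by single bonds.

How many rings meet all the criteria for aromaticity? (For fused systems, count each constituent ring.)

2

Ring A has only sp² ring atoms; a planar conformation would have a fully conjugated π system of 8 electrons. But 8 = 4(2), which is 4n not 4n+2, so ring A is not aromatic (cyclooctatetraene) — cyclooctatetraene distorts into a non-planar tub to avoid antiaromaticity.
Rings B and C form a fused bicyclic system (with one N–H) with 9 sp² atoms and 10 π electrons from ring double bonds plus a heteroatom lone pair. 10 = 4(2)+2, so the system is aromatic and both rings count as aromatic (indole).
Aromatic: B, C. Total: 2.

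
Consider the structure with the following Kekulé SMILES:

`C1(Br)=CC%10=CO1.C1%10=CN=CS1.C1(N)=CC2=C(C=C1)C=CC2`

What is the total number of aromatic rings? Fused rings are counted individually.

The SMILES encodes a five-membered ring of four carbons and one oxygen, with two C=C double bonds; a five-membered ring with a sulfur at position 1 and a nitrogen at position 3 (in a C=N bond), with two double bonds; a six-membered carbon ring with three alternating C=C double bonds, fused to a five-membered carbon ring containing one C=C double bond and one sp³ carbon.
The 5-membered ring with one oxygen is planar and fully conjugated; 2 ring double bonds (4 π electrons) plus a heteroatom lone pair (2) give 6 π electrons. That satisfies 4n+2 with n=1, so it is aromatic (furan).
The 5-membered ring with one sulfur and one =N– is fully conjugated (every ring atom contributes a p orbital); 2 ring double bonds (4 π electrons) plus a heteroatom lone pair (2) give 6 π electrons. Since 6 = 4n+2 (n=1), it is aromatic (thiazole).
The 6-membered ring has a continuous p-orbital overlap around the ring; 3 ring double bonds give 6 π electrons. Since 6 = 4n+2 (n=1), it is aromatic (benzene ring).
The 5-membered ring has one sp³ carbon, so it is not fully conjugated — not aromatic (cyclopentene ring).
3 of the 4 rings are aromatic. Total: 3.

3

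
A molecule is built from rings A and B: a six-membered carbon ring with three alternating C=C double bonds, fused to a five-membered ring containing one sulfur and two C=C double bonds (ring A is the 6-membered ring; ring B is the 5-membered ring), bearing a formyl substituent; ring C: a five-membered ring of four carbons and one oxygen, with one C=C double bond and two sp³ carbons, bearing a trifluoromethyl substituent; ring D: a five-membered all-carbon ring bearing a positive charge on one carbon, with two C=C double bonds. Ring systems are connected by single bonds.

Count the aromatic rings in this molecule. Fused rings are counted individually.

Rings A and B form a fused bicyclic system (with one sulfur) with 9 sp² atoms and 10 π electrons from ring double bonds plus a heteroatom lone pair. 10 = 4(2)+2, so the system is aromatic and both rings count as aromatic (benzothiophene).
Ring C has two sp³ carbons, so it is not fully conjugated — not aromatic (2,3-dihydrofuran).
Ring D has only sp² ring atoms; a planar conformation would have a fully conjugated π system of 4 electrons. But 4 = 4(1), which is 4n not 4n+2, so ring D is not aromatic (cyclopentadienyl cation).
Aromatic: A, B. Total: 2.

2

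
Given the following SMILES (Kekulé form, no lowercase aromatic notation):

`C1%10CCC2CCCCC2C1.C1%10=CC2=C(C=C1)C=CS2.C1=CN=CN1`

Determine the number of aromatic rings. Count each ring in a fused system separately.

The SMILES encodes two fused six-membered saturated carbon rings; a six-membered carbon ring with three alternating C=C double bonds, fused to a five-membered ring containing one sulfur and two C=C double bonds; a five-membered ring with nitrogens at positions 1 and 3 (one bearing H, one in a C=N bond) and two double bonds.
The 6-membered ring has only sp³ atoms, so it is not fully conjugated — not aromatic (cyclohexane ring).
The second 6-membered ring has only sp³ atoms, so it is not fully conjugated — not aromatic (cyclohexane ring).
The fused 6/5-membered bicyclic (with one sulfur) is a single π system with 9 sp² atoms and 10 π electrons from ring double bonds plus a heteroatom lone pair. 10 = 4(2)+2, so the system is aromatic and both rings count as aromatic (benzothiophene).
The 5-membered ring with two nitrogens (one N–H, one =N–) is fully conjugated (every ring atom contributes a p orbital); 2 ring double bonds (4 π electrons) plus a heteroatom lone pair (2) give 6 π electrons. That satisfies 4n+2 with n=1, so it is aromatic (imidazole).
3 of the 5 rings are aromatic. Total: 3.

3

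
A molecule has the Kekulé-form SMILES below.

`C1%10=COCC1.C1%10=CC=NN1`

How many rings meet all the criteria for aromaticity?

The SMILES encodes a five-membered ring of four carbons and one oxygen, with one C=C double bond and two sp³ carbons; a five-membered ring with two adjacent nitrogens (one bearing H, one in a double bond) and two double bonds.
The 5-membered ring with one oxygen has two sp³ carbons, so it is not fully conjugated — not aromatic (2,3-dihydrofuran).
The 5-membered ring with two adjacent nitrogens (one N–H, one =N–) is fully conjugated (every ring atom contributes a p orbital); 2 ring double bonds (4 π electrons) plus a heteroatom lone pair (2) give 6 π electrons. 6 = 4(1)+2, so it is aromatic (pyrazole).
1 of the 2 rings is aromatic. Total: 1.

1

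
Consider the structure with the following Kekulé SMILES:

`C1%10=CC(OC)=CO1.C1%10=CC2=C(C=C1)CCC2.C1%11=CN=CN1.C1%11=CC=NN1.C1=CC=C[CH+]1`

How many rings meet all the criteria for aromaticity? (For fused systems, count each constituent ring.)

The SMILES encodes a five-membered ring of four carbons and one oxygen, with two C=C double bonds; a six-membered carbon ring with three alternating C=C double bonds, fused to a saturated five-membered carbon ring; a five-membered ring with nitrogens at positions 1 and 3 (one bearing H, one in a C=N bond) and two double bonds; a five-membered ring with two adjacent nitrogens (one bearing H, one in a double bond) and two double bonds; a five-membered all-carbon ring bearing a positive charge on one carbon, with two C=C double bonds.
The 5-membered ring with one oxygen is planar and fully conjugated; 2 ring double bonds (4 π electrons) plus a heteroatom lone pair (2) give 6 π electrons. That satisfies 4n+2 with n=1, so it is aromatic (furan).
The 6-membered ring has a continuous p-orbital overlap around the ring; 3 ring double bonds give 6 π electrons. That satisfies 4n+2 with n=1, so it is aromatic (benzene ring).
The 5-membered ring has three sp³ carbons, so it is not fully conjugated — not aromatic (cyclopentane ring).
The 5-membered ring with two nitrogens (one N–H, one =N–) has a continuous p-orbital overlap around the ring; 2 ring double bonds (4 π electrons) plus a heteroatom lone pair (2) give 6 π electrons. 6 = 4(1)+2, so it is aromatic (imidazole).
The 5-membered ring with two adjacent nitrogens (one N–H, one =N–) is fully conjugated (every ring atom contributes a p orbital); 2 ring double bonds (4 π electrons) plus a heteroatom lone pair (2) give 6 π electrons. 6 = 4(1)+2, so it is aromatic (pyrazole).
The second 5-membered ring has only sp² ring atoms; a planar conformation would have a fully conjugated π system of 4 electrons. But 4 = 4(1), which is 4n not 4n+2, so it is not aromatic (cyclopentadienyl cation).
4 of the 6 rings are aromatic. Total: 4.

4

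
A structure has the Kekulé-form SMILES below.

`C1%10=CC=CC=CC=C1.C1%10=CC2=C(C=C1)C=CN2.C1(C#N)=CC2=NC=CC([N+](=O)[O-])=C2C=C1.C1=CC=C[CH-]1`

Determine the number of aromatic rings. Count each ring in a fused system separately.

5

The SMILES encodes an eight-membered carbon ring with four alternating C=C double bonds; a six-membered carbon ring with three alternating C=C double bonds, fused to a five-membered ring containing one N–H nitrogen and two C=C double bonds; two fused six-membered rings, each with three alternating double bonds; one ring is all carbon and the other has one ring nitrogen; a five-membered all-carbon ring bearing a negative charge on one carbon, with two C=C double bonds.
The 8-membered ring has only sp² ring atoms; a planar conformation would have a fully conjugated π system of 8 electrons. But 8 = 4(2), which is 4n not 4n+2, so it is not aromatic (cyclooctatetraene) — cyclooctatetraene distorts into a non-planar tub to avoid antiaromaticity.
The fused 6/5-membered bicyclic (with one N–H) is a single π system with 9 sp² atoms and 10 π electrons from ring double bonds plus a heteroatom lone pair. 10 = 4(2)+2, so the system is aromatic and both rings count as aromatic (indole).
The fused 6/6-membered bicyclic (with one nitrogen) is a single π system with 10 sp² atoms and 10 π electrons from ring double bonds. 10 = 4(2)+2, so the system is aromatic and both rings count as aromatic (quinoline).
The 5-membered ring has a continuous p-orbital overlap around the ring; 2 ring double bonds (4 π electrons) plus the carbanion lone pair (2) give 6 π electrons. 6 = 4(1)+2, so it is aromatic (cyclopentadienyl anion).
5 of the 6 rings are aromatic. Total: 5.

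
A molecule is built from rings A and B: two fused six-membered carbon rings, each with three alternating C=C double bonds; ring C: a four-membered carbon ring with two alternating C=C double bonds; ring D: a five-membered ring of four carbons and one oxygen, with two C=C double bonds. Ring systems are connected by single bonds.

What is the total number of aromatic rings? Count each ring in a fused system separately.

Rings A and B form a fused bicyclic system with 10 sp² atoms and 10 π electrons from ring double bonds. 10 = 4(2)+2, so the system is aromatic and both rings count as aromatic (naphthalene).
Ring C has only sp² ring atoms; a planar conformation would have a fully conjugated π system of 4 electrons. But 4 = 4(1), which is 4n not 4n+2, so ring C is not aromatic (cyclobutadiene) — cyclobutadiene is antiaromatic and distorts to a rectangle.
Ring D is fully conjugated (every ring atom contributes a p orbital); 2 ring double bonds (4 π electrons) plus a heteroatom lone pair (2) give 6 π electrons. 6 = 4(1)+2, so ring D is aromatic (furan).
Aromatic: A, B, D. Total: 3.

3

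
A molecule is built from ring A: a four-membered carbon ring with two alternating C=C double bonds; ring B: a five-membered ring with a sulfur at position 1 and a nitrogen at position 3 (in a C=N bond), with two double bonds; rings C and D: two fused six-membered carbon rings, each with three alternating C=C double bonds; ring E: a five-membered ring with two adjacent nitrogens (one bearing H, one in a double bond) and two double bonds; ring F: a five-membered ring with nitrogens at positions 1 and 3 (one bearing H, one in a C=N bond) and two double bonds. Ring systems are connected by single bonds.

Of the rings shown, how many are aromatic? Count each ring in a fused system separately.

5

Ring A has only sp² ring atoms; a planar conformation would have a fully conjugated π system of 4 electrons. But 4 = 4(1), which is 4n not 4n+2, so ring A is not aromatic (cyclobutadiene) — cyclobutadiene is antiaromatic and distorts to a rectangle.
Ring B is planar and fully conjugated; 2 ring double bonds (4 π electrons) plus a heteroatom lone pair (2) give 6 π electrons. 6 = 4(1)+2, so ring B is aromatic (thiazole).
Rings C and D form a fused bicyclic system with 10 sp² atoms and 10 π electrons from ring double bonds. 10 = 4(2)+2, so the system is aromatic and both rings count as aromatic (naphthalene).
Ring E has a continuous p-orbital overlap around the ring; 2 ring double bonds (4 π electrons) plus a heteroatom lone pair (2) give 6 π electrons. 6 = 4(1)+2, so ring E is aromatic (pyrazole).
Ring F has a continuous p-orbital overlap around the ring; 2 ring double bonds (4 π electrons) plus a heteroatom lone pair (2) give 6 π electrons. That satisfies 4n+2 with n=1, so ring F is aromatic (imidazole).
Aromatic: B, C, D, E, F. Total: 5.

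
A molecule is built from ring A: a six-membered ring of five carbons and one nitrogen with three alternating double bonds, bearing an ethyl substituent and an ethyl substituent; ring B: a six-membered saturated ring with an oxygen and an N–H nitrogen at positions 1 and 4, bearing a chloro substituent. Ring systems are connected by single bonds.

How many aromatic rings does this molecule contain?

1

Ring A has a continuous p-orbital overlap around the ring; 3 ring double bonds give 6 π electrons. Since 6 = 4n+2 (n=1), ring A is aromatic (pyridine).
Ring B has only sp³ atoms, so it is not fully conjugated — not aromatic (morpholine).
Aromatic: A. Total: 1.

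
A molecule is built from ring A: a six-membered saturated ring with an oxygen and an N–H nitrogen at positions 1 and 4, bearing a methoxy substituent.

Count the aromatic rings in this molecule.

0

Ring A has only sp³ atoms, so it is not fully conjugated — not aromatic (morpholine).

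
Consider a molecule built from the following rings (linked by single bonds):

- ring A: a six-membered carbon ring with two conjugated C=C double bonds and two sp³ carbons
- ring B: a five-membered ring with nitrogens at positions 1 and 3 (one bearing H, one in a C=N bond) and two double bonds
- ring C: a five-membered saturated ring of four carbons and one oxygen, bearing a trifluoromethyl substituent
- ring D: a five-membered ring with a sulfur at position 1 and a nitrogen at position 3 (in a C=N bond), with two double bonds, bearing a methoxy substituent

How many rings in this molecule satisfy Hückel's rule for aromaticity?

Ring A has two sp³ carbons, so it is not fully conjugated — not aromatic (1,3-cyclohexadiene).
Ring B is planar and fully conjugated; 2 ring double bonds (4 π electrons) plus a heteroatom lone pair (2) give 6 π electrons. 6 = 4(1)+2, so ring B is aromatic (imidazole).
Ring C has only sp³ atoms, so it is not fully conjugated — not aromatic (tetrahydrofuran).
Ring D is fully conjugated (every ring atom contributes a p orbital); 2 ring double bonds (4 π electrons) plus a heteroatom lone pair (2) give 6 π electrons. 6 = 4(1)+2, so ring D is aromatic (thiazole).
Aromatic: B, D. Total: 2.

2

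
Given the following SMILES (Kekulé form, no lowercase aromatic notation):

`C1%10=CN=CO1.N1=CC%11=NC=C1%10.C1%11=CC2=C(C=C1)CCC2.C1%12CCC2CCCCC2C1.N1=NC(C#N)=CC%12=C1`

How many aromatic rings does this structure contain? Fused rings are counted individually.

4

The SMILES encodes a five-membered ring with an oxygen at position 1 and a nitrogen at position 3 (in a C=N bond), with two double bonds; a six-membered ring with nitrogens at positions 1 and 4 and three alternating double bonds; a six-membered carbon ring with three alternating C=C double bonds, fused to a saturated five-membered carbon ring; two fused six-membered saturated carbon rings; a six-membered ring with two adjacent nitrogens and three alternating double bonds.
The 5-membered ring with one oxygen and one =N– is planar and fully conjugated; 2 ring double bonds (4 π electrons) plus a heteroatom lone pair (2) give 6 π electrons. Since 6 = 4n+2 (n=1), it is aromatic (oxazole).
The 6-membered ring with two nitrogens (1,4) is fully conjugated (every ring atom contributes a p orbital); 3 ring double bonds give 6 π electrons. Since 6 = 4n+2 (n=1), it is aromatic (pyrazine).
The 6-membered ring has a continuous p-orbital overlap around the ring; 3 ring double bonds give 6 π electrons. 6 = 4(1)+2, so it is aromatic (benzene ring).
The 5-membered ring has three sp³ carbons, so it is not fully conjugated — not aromatic (cyclopentane ring).
The second 6-membered ring has only sp³ atoms, so it is not fully conjugated — not aromatic (cyclohexane ring).
The third 6-membered ring has only sp³ atoms, so it is not fully conjugated — not aromatic (cyclohexane ring).
The 6-membered ring with two nitrogens (1,2) is fully conjugated (every ring atom contributes a p orbital); 3 ring double bonds give 6 π electrons. 6 = 4(1)+2, so it is aromatic (pyridazine).
4 of the 7 rings are aromatic. Total: 4.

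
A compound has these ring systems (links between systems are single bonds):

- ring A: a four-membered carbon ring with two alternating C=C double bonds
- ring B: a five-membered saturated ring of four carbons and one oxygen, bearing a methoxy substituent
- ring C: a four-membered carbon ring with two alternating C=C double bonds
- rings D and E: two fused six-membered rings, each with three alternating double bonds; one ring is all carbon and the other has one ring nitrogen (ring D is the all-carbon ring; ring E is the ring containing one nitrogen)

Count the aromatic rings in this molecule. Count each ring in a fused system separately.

Ring A has only sp² ring atoms; a planar conformation would have a fully conjugated π system of 4 electrons. But 4 = 4(1), which is 4n not 4n+2, so ring A is not aromatic (cyclobutadiene) — cyclobutadiene is antiaromatic and distorts to a rectangle.
Ring B has only sp³ atoms, so it is not fully conjugated — not aromatic (tetrahydrofuran).
Ring C has only sp² ring atoms; a planar conformation would have a fully conjugated π system of 4 electrons. But 4 = 4(1), which is 4n not 4n+2, so ring C is not aromatic (cyclobutadiene) — cyclobutadiene is antiaromatic and distorts to a rectangle.
Rings D and E form a fused bicyclic system (with one nitrogen) with 10 sp² atoms and 10 π electrons from ring double bonds. 10 = 4(2)+2, so the system is aromatic and both rings count as aromatic (quinoline).
Aromatic: D, E. Total: 2.

2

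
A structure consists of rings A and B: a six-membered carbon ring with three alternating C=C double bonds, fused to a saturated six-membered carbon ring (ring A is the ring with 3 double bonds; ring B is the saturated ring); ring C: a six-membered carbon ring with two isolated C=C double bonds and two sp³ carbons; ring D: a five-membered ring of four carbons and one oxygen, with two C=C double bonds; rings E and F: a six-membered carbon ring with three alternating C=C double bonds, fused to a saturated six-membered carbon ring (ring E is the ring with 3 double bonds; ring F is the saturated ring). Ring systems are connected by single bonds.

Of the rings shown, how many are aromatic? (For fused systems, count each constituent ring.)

3

Ring A is planar and fully conjugated; 3 ring double bonds give 6 π electrons. That satisfies 4n+2 with n=1, so ring A is aromatic (benzene ring).
Ring B has four sp³ carbons, so it is not fully conjugated — not aromatic (cyclohexane ring).
Ring C has two sp³ carbons, so it is not fully conjugated — not aromatic (1,4-cyclohexadiene).
Ring D is planar and fully conjugated; 2 ring double bonds (4 π electrons) plus a heteroatom lone pair (2) give 6 π electrons. Since 6 = 4n+2 (n=1), ring D is aromatic (furan).
Ring E is planar and fully conjugated; 3 ring double bonds give 6 π electrons. 6 = 4(1)+2, so ring E is aromatic (benzene ring).
Ring F has four sp³ carbons, so it is not fully conjugated — not aromatic (cyclohexane ring).
Aromatic: A, D, E. Total: 3.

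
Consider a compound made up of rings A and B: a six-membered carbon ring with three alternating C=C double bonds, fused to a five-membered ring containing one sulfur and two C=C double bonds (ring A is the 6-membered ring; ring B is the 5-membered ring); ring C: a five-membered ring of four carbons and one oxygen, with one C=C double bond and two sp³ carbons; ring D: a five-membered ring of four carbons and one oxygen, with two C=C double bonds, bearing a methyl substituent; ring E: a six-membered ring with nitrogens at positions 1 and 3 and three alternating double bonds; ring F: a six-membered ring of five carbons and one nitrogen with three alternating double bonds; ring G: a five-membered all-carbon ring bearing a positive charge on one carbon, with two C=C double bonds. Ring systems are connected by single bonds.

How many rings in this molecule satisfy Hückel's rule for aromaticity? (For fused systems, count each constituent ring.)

Rings A and B form a fused bicyclic system (with one sulfur) with 9 sp² atoms and 10 π electrons from ring double bonds plus a heteroatom lone pair. 10 = 4(2)+2, so the system is aromatic and both rings count as aromatic (benzothiophene).
Ring C has two sp³ carbons, so it is not fully conjugated — not aromatic (2,3-dihydrofuran).
Ring D has a continuous p-orbital overlap around the ring; 2 ring double bonds (4 π electrons) plus a heteroatom lone pair (2) give 6 π electrons. 6 = 4(1)+2, so ring D is aromatic (furan).
Ring E is fully conjugated (every ring atom contributes a p orbital); 3 ring double bonds give 6 π electrons. That satisfies 4n+2 with n=1, so ring E is aromatic (pyrimidine).
Ring F has a continuous p-orbital overlap around the ring; 3 ring double bonds give 6 π electrons. Since 6 = 4n+2 (n=1), ring F is aromatic (pyridine).
Ring G has only sp² ring atoms; a planar conformation would have a fully conjugated π system of 4 electrons. But 4 = 4(1), which is 4n not 4n+2, so ring G is not aromatic (cyclopentadienyl cation).
Aromatic: A, B, D, E, F. Total: 5.

5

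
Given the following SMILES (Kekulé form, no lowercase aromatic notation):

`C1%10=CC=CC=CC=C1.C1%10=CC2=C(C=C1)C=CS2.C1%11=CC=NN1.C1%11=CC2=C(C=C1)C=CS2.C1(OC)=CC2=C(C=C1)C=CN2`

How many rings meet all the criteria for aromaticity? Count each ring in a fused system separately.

The SMILES encodes an eight-membered carbon ring with four alternating C=C double bonds; a six-membered carbon ring with three alternating C=C double bonds, fused to a five-membered ring containing one sulfur and two C=C double bonds; a five-membered ring with two adjacent nitrogens (one bearing H, one in a double bond) and two double bonds; a six-membered carbon ring with three alternating C=C double bonds, fused to a five-membered ring containing one sulfur and two C=C double bonds; a six-membered carbon ring with three alternating C=C double bonds, fused to a five-membered ring containing one N–H nitrogen and two C=C double bonds.
The 8-membered ring has only sp² ring atoms; a planar conformation would have a fully conjugated π system of 8 electrons. But 8 = 4(2), which is 4n not 4n+2, so it is not aromatic (cyclooctatetraene) — cyclooctatetraene distorts into a non-planar tub to avoid antiaromaticity.
The fused 6/5-membered bicyclic (with one sulfur) is a single π system with 9 sp² atoms and 10 π electrons from ring double bonds plus a heteroatom lone pair. 10 = 4(2)+2, so the system is aromatic and both rings count as aromatic (benzothiophene).
The 5-membered ring with two adjacent nitrogens (one N–H, one =N–) is fully conjugated (every ring atom contributes a p orbital); 2 ring double bonds (4 π electrons) plus a heteroatom lone pair (2) give 6 π electrons. 6 = 4(1)+2, so it is aromatic (pyrazole).
The fused 6/5-membered bicyclic (with one sulfur) is a single π system with 9 sp² atoms and 10 π electrons from ring double bonds plus a heteroatom lone pair. 10 = 4(2)+2, so the system is aromatic and both rings count as aromatic (benzothiophene).
The fused 6/5-membered bicyclic (with one N–H) is a single π system with 9 sp² atoms and 10 π electrons from ring double bonds plus a heteroatom lone pair. 10 = 4(2)+2, so the system is aromatic and both rings count as aromatic (indole).
7 of the 8 rings are aromatic. Total: 7.

7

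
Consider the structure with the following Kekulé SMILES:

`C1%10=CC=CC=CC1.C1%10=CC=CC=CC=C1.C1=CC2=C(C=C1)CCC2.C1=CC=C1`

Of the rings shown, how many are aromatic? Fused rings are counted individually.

The SMILES encodes a seven-membered carbon ring with three C=C double bonds and one sp³ carbon; an eight-membered carbon ring with four alternating C=C double bonds; a six-membered carbon ring with three alternating C=C double bonds, fused to a saturated five-membered carbon ring; a four-membered carbon ring with two alternating C=C double bonds.
The 7-membered ring has one sp³ carbon, so it is not fully conjugated — not aromatic (cycloheptatriene).
The 8-membered ring has only sp² ring atoms; a planar conformation would have a fully conjugated π system of 8 electrons. But 8 = 4(2), which is 4n not 4n+2, so it is not aromatic (cyclooctatetraene) — cyclooctatetraene distorts into a non-planar tub to avoid antiaromaticity.
The 6-membered ring has a continuous p-orbital overlap around the ring; 3 ring double bonds give 6 π electrons. Since 6 = 4n+2 (n=1), it is aromatic (benzene ring).
The 5-membered ring has three sp³ carbons, so it is not fully conjugated — not aromatic (cyclopentane ring).
The 4-membered ring has only sp² ring atoms; a planar conformation would have a fully conjugated π system of 4 electrons. But 4 = 4(1), which is 4n not 4n+2, so it is not aromatic (cyclobutadiene) — cyclobutadiene is antiaromatic and distorts to a rectangle.
1 of the 5 rings is aromatic. Total: 1.

1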